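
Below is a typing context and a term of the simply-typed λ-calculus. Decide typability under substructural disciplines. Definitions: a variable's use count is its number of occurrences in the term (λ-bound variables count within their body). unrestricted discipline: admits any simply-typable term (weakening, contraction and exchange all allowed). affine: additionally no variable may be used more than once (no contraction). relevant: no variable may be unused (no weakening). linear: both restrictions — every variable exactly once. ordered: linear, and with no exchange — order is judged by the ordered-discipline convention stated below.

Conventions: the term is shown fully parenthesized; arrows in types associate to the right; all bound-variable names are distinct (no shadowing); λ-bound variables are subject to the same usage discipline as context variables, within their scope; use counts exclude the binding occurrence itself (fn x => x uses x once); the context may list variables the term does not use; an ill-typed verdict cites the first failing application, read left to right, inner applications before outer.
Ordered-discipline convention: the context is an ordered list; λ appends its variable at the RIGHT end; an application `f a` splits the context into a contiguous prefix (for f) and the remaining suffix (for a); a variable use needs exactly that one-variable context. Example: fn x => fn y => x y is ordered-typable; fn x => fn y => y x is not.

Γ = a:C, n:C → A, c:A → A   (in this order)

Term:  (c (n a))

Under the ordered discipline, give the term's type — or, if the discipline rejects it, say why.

not well-typed under ordered — no ordered split (uses run c, n, a)
usage: a: 1, n: 1, c: 1
order of uses: c, n, a
typing: well-typed at A
summary: ordered ✗; linear ✓; affine ✓; relevant ✓; unrestricted ✓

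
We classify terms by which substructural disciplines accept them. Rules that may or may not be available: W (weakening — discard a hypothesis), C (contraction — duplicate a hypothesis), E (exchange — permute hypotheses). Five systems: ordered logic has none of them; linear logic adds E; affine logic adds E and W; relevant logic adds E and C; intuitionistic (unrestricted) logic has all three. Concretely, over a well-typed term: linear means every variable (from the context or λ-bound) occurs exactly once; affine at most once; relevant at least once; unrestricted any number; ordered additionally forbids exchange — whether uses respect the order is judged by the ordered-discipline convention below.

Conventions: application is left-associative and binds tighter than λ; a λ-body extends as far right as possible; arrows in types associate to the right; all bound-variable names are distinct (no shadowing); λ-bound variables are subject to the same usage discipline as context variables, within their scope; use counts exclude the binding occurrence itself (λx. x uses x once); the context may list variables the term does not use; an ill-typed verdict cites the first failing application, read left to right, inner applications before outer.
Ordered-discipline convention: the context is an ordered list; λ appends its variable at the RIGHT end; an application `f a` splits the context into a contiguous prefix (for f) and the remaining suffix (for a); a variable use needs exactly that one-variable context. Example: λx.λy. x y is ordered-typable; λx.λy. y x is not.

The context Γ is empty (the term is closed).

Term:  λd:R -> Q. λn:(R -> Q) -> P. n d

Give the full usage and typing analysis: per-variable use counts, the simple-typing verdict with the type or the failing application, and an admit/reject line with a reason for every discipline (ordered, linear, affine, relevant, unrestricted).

counts: d (λ-bound)=1; n (λ-bound)=1
left-to-right use order: n, d
typing: the term checks, with type (R -> Q) -> ((R -> Q) -> P) -> P
ordered: ✗, use order n, d needs exchange
linear: ✓, exactly-once usage across d, n
affine: ✓, none of d, n used more than once
relevant: ✓, none of d, n goes unused
unrestricted: ✓, typability at (R -> Q) -> ((R -> Q) -> P) -> P is all that's needed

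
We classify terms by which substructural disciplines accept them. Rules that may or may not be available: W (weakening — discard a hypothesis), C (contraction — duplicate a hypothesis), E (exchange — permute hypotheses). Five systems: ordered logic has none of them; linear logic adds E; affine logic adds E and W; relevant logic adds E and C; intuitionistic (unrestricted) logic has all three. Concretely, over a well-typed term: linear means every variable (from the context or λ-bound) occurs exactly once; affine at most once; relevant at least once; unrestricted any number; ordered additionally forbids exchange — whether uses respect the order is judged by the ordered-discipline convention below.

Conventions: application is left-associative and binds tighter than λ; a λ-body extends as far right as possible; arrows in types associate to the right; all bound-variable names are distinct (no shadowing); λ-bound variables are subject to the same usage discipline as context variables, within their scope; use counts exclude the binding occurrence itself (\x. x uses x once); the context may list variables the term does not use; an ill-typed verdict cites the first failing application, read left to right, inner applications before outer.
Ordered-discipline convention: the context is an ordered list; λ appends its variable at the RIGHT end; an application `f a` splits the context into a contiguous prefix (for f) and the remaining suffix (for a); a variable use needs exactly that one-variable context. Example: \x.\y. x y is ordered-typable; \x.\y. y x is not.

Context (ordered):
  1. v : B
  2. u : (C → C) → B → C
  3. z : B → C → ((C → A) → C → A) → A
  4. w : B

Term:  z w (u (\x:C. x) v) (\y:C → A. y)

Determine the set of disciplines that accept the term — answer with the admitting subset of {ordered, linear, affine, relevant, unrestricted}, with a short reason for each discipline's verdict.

admitted by: linear, affine, relevant, unrestricted
counts: v: 1×; u: 1×; z: 1×; w: 1×; x (λ-bound): 1×; y (λ-bound): 1×
order of uses: z, w, u, x, v, y
typing: well-typed — term : A
ordered ✗ (no ordered split (uses run z, w, u, x, v, y))
linear ✓ (v, u, z, w, x, y: one use apiece)
affine ✓ (at most one use each (v, u, z, w, x, y))
relevant ✓ (none of v, u, z, w, x, y goes unused)
unrestricted ✓ (type-checks (A) and nothing is barred)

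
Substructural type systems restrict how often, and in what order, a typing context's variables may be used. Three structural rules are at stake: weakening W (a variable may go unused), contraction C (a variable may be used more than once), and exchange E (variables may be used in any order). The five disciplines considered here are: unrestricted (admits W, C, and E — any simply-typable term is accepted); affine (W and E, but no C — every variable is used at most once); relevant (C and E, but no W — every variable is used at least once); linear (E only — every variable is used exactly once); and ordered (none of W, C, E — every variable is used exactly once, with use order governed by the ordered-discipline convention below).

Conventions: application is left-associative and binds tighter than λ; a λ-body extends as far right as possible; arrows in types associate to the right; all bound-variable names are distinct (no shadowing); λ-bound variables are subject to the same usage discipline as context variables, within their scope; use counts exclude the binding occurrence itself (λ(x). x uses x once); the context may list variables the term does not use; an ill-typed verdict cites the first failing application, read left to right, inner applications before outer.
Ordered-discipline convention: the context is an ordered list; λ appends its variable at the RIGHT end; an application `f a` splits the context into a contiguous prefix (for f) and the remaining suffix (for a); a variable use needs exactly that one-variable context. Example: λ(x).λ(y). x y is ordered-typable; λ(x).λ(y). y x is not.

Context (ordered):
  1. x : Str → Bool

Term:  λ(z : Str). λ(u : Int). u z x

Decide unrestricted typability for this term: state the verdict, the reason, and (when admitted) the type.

no — not simply typable
usage: x: 1, z (bound): 1, u (bound): 1
use order (left to right): u, z, x
typing: ill-typed: can't apply a value of type Int
across the five disciplines: ordered ✗, linear ✗, affine ✗, relevant ✗, unrestricted ✗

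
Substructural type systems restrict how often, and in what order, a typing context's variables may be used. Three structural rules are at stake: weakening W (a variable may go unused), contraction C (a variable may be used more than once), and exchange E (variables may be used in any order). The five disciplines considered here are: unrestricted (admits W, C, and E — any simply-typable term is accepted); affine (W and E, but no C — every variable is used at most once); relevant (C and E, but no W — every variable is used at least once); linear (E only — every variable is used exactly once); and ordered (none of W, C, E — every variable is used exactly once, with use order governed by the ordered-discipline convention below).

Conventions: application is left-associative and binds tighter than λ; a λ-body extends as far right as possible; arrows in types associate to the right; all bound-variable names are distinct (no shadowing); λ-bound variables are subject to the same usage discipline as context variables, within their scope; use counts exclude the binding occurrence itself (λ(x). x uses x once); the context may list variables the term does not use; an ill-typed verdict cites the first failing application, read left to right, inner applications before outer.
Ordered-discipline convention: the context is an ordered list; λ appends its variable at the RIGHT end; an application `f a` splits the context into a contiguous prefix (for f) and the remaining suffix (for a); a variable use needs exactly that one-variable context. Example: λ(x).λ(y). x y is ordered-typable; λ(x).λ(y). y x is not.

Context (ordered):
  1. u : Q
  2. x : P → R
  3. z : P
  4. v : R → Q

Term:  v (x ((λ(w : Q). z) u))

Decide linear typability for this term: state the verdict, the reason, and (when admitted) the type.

no — w left unused
use counts: u: 1, x: 1, z: 1, v: 1, w (bound): 0
left-to-right use order: v, x, z, u
typing: ✓ — Q
summary: ordered ✗, linear ✗, affine ✓, relevant ✗, unrestricted ✓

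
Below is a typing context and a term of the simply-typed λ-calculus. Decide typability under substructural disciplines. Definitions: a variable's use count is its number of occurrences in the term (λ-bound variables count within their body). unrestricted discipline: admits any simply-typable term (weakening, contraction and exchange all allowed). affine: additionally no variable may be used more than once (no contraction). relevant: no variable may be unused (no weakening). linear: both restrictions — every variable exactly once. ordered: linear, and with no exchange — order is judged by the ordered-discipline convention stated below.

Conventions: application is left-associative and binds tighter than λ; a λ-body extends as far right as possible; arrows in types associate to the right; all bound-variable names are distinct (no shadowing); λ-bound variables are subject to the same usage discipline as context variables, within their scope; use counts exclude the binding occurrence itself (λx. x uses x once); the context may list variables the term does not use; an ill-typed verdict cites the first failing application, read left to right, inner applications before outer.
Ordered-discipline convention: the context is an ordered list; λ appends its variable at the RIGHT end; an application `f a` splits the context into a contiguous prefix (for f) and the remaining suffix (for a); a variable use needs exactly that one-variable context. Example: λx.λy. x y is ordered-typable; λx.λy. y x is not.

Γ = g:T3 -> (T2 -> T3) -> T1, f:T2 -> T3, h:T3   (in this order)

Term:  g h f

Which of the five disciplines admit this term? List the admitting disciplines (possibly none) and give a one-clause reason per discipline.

admitted in: linear, affine, relevant, unrestricted
usage: g=1, f=1, h=1
left-to-right use order: g, h, f
typing: well-typed — term : T1
ordered: ✗, no ordered split (uses run g, h, f)
linear: ✓, exactly-once usage across g, f, h
affine: ✓, none of g, f, h used more than once
relevant: ✓, none of g, f, h goes unused
unrestricted: ✓, well-typed at T1; no restrictions here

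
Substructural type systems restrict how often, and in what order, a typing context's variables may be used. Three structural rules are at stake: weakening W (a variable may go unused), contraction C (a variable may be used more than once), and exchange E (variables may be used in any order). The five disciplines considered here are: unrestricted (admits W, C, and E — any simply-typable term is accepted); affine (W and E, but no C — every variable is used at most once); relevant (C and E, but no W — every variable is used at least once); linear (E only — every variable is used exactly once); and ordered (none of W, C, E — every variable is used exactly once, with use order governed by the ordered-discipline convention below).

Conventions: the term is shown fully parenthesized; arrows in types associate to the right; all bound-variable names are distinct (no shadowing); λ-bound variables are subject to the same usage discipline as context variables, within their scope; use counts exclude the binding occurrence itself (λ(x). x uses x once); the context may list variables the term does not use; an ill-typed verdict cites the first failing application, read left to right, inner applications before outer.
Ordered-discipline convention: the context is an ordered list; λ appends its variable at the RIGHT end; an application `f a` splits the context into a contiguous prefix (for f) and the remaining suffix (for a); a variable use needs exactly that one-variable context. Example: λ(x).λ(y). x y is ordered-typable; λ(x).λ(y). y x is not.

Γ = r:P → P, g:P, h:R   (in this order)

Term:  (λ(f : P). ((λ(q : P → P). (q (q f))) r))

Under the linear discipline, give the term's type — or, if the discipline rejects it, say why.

not well-typed under linear — needs contraction — q ×2; needs weakening: g, h unused
variable uses: r: 1×; g: 0×; h: 0×; f (λ-bound): 1×; q (λ-bound): 2×
use order (left to right): q, q, f, r
typing: well-typed at P → P
summary: ordered ✗; linear ✗; affine ✗; relevant ✗; unrestricted ✓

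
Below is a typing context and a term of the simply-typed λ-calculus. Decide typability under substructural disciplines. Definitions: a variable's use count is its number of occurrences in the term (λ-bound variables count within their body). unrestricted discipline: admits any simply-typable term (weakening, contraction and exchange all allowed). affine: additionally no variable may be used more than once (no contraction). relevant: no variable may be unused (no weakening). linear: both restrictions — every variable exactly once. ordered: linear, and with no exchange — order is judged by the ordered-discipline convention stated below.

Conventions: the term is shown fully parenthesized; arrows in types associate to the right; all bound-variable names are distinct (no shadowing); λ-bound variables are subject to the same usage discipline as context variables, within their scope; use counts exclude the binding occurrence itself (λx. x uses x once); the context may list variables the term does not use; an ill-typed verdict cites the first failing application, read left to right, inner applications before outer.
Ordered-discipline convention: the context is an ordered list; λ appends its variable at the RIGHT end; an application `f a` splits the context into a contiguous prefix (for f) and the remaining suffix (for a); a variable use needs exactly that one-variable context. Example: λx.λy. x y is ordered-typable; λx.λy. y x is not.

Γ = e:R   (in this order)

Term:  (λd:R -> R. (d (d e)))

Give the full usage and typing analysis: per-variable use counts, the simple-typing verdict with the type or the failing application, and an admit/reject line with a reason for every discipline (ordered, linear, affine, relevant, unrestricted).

variable uses: e: 1×, d (bound): 2×
use order (left to right): d, d, e
typing: the term checks, with type (R -> R) -> R
ordered: ✗ — uses contraction: d ×2
linear: ✗ — uses contraction: d ×2
affine: ✗ — uses contraction: d ×2
relevant: ✓ — every one of e, d appears
unrestricted: ✓ — type-checks ((R -> R) -> R) and nothing is barred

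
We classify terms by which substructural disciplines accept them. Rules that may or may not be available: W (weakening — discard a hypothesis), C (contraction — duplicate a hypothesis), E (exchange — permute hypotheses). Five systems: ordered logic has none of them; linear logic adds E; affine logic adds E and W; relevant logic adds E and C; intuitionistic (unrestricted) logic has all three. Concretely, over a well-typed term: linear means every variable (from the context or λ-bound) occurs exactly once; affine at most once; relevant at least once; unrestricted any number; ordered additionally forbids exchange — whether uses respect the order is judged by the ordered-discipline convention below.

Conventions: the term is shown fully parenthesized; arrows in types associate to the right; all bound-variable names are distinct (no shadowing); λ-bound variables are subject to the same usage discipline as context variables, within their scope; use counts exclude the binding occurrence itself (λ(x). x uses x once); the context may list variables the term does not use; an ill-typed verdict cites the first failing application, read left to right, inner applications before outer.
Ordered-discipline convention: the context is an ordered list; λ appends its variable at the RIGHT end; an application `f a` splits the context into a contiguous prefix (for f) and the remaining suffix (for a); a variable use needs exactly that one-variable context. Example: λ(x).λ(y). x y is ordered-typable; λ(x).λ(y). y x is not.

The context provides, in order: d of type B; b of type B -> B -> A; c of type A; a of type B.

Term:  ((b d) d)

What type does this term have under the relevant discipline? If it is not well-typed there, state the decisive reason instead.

not well-typed under relevant — c, a left unused
counts: d: 2; b: 1; c: 0; a: 0
use order (left to right): b, d, d
typing: ✓ — A
across the five disciplines: ordered ✗; linear ✗; affine ✗; relevant ✗; unrestricted ✓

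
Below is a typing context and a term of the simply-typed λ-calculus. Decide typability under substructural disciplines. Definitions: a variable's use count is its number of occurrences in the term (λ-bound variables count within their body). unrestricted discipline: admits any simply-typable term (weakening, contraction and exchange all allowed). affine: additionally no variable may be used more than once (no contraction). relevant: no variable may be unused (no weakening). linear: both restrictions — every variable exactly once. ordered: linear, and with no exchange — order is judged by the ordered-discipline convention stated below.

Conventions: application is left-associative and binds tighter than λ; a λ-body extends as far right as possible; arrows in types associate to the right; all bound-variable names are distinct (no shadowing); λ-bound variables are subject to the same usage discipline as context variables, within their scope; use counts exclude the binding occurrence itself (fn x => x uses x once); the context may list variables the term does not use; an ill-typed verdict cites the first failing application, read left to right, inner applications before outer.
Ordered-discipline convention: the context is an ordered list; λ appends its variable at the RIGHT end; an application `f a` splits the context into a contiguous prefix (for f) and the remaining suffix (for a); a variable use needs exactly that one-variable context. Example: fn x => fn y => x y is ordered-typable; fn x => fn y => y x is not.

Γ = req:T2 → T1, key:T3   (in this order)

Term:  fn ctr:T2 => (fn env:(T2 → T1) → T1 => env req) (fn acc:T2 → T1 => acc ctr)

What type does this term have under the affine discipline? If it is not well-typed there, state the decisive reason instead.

term : T2 → T1
usage: req ×1, key ×0, ctr (bound) ×1, env (bound) ×1, acc (bound) ×1
order of uses: env, req, acc, ctr
typing: well-typed at T2 → T1
summary: ordered ✗; linear ✗; affine ✓; relevant ✗; unrestricted ✓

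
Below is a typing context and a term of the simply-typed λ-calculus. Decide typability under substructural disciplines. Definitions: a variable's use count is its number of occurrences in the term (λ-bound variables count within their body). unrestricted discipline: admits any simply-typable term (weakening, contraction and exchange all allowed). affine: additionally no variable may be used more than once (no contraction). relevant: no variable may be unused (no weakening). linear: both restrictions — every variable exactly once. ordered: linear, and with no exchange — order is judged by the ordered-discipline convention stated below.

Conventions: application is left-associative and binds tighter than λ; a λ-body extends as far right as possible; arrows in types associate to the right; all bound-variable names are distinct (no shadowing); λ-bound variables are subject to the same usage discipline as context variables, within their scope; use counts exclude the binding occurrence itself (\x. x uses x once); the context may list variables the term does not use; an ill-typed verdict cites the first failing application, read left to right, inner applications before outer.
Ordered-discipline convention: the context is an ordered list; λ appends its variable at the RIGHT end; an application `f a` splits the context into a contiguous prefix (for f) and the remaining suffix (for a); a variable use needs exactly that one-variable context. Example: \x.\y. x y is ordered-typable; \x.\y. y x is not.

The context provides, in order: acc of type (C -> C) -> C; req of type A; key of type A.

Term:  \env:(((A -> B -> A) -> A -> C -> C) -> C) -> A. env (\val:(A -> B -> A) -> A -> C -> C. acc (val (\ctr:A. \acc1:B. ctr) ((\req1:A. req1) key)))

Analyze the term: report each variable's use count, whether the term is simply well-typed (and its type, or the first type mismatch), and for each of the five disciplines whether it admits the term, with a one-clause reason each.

variable uses: acc ×1, req ×0, key ×1, env (λ-bound) ×1, val (λ-bound) ×1, ctr (λ-bound) ×1, acc1 (λ-bound) ×0, req1 (λ-bound) ×1
left-to-right use order: env, acc, val, ctr, req1, key
typing: ✓ — ((((A -> B -> A) -> A -> C -> C) -> C) -> A) -> A
ordered: ✗, req, acc1 left unused
linear: ✗, req, acc1 left unused
affine: ✓, acc, req, key, env, val, ctr, acc1, req1: no repeats, contraction unneeded
relevant: ✗, req, acc1 left unused
unrestricted: ✓, simply typable at ((((A -> B -> A) -> A -> C -> C) -> C) -> A) -> A; W, C, E all held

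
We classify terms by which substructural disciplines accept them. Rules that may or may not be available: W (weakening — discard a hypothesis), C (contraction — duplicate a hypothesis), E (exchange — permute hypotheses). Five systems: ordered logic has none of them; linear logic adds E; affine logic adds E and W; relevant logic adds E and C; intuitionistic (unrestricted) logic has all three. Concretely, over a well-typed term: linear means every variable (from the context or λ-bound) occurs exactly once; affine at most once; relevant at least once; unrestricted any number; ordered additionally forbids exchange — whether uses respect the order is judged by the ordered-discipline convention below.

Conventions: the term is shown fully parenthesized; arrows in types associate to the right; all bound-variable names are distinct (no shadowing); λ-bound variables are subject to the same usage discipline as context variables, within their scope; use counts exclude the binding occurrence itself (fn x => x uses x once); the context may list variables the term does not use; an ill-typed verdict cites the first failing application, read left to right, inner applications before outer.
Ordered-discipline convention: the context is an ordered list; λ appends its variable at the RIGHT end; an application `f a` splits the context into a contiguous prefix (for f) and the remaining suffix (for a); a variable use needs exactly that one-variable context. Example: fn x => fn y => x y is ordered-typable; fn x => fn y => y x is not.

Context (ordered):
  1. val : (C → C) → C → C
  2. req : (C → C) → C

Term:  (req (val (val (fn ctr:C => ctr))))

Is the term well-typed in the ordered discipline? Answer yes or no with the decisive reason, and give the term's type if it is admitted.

no — needs contraction — val ×2
use counts: val ×2, req ×1, ctr (λ-bound) ×1
order of uses: req, val, val, ctr
typing: well-typed at C
all disciplines: ordered ✗ | linear ✗ | affine ✗ | relevant ✓ | unrestricted ✓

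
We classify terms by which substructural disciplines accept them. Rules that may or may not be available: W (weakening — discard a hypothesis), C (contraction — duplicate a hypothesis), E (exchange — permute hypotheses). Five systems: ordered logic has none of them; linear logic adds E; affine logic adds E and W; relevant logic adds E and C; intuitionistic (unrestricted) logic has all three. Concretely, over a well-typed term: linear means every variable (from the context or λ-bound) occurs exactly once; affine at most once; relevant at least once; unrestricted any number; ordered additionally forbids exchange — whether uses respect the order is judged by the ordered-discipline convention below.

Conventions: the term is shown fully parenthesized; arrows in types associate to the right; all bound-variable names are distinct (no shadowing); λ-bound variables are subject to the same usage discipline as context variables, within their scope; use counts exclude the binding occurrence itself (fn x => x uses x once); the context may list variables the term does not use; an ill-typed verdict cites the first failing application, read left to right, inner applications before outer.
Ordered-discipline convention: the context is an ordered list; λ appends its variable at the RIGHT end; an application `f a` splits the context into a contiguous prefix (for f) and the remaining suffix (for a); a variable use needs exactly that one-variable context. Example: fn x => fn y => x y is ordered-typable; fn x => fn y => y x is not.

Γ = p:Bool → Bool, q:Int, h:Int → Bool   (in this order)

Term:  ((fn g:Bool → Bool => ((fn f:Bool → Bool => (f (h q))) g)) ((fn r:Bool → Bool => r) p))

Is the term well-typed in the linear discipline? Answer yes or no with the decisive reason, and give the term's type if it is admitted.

yes — single use per variable (p, q, h, g, f, r); term : Bool
counts: p: 1; q: 1; h: 1; g (bound): 1; f (bound): 1; r (bound): 1
use order (left to right): f, h, q, g, r, p
typing: the term checks, with type Bool
summary: ordered ✗ · linear ✓ · affine ✓ · relevant ✓ · unrestricted ✓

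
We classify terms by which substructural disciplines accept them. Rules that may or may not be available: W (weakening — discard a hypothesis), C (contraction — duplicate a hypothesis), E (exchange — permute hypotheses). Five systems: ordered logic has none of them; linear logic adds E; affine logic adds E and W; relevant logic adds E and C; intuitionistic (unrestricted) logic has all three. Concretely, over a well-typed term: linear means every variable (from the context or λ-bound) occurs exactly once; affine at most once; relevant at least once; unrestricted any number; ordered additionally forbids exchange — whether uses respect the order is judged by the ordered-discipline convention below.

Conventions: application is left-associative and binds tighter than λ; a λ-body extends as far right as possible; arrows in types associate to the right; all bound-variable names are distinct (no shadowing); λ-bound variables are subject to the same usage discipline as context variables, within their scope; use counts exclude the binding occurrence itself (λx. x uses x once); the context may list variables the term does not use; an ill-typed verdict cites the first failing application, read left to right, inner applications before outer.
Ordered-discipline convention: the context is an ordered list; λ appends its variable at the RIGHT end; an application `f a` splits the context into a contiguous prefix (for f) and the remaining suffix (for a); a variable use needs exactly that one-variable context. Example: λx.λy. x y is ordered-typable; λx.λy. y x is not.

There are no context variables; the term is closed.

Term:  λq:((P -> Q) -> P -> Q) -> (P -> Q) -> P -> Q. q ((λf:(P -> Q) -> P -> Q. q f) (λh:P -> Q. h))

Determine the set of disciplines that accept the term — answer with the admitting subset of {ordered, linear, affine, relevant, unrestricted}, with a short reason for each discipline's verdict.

admitted by: relevant, unrestricted
counts: q [bound]=2; f [bound]=1; h [bound]=1
order of uses: q, q, f, h
typing: ✓ — (((P -> Q) -> P -> Q) -> (P -> Q) -> P -> Q) -> (P -> Q) -> P -> Q
ordered ✗ (needs contraction — q ×2)
linear ✗ (needs contraction — q ×2)
affine ✗ (needs contraction — q ×2)
relevant ✓ (at least one use each (q, f, h))
unrestricted ✓ (well-typed at (((P -> Q) -> P -> Q) -> (P -> Q) -> P -> Q) -> (P -> Q) -> P -> Q; no restrictions here)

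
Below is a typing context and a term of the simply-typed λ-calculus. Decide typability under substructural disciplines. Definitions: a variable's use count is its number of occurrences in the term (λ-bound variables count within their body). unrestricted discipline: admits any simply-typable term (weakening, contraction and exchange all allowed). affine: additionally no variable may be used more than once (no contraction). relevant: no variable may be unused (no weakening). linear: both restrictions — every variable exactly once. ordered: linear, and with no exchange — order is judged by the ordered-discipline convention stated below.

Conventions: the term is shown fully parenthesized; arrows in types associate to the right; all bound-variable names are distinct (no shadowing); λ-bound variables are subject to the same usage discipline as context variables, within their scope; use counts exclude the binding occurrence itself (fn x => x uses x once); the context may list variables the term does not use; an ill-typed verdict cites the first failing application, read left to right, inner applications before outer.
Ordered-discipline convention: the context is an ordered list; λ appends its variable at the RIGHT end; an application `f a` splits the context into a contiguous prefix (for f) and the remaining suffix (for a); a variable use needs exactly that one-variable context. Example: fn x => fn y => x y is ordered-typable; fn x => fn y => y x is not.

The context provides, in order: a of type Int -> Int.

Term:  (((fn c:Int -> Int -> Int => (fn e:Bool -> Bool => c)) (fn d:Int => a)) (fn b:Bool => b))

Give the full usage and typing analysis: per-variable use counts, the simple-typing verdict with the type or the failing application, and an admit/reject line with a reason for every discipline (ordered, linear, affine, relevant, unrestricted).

usage: a ×1, c (bound) ×1, e (bound) ×0, d (bound) ×0, b (bound) ×1
uses in reading order: c, a, b
typing: well-typed — term : Int -> Int -> Int
ordered: ✗ — e, d never used (weakening)
linear: ✗ — e, d never used (weakening)
affine: ✓ — a, c, e, d, b: no repeats, contraction unneeded
relevant: ✗ — e, d never used (weakening)
unrestricted: ✓ — typability at Int -> Int -> Int is all that's needed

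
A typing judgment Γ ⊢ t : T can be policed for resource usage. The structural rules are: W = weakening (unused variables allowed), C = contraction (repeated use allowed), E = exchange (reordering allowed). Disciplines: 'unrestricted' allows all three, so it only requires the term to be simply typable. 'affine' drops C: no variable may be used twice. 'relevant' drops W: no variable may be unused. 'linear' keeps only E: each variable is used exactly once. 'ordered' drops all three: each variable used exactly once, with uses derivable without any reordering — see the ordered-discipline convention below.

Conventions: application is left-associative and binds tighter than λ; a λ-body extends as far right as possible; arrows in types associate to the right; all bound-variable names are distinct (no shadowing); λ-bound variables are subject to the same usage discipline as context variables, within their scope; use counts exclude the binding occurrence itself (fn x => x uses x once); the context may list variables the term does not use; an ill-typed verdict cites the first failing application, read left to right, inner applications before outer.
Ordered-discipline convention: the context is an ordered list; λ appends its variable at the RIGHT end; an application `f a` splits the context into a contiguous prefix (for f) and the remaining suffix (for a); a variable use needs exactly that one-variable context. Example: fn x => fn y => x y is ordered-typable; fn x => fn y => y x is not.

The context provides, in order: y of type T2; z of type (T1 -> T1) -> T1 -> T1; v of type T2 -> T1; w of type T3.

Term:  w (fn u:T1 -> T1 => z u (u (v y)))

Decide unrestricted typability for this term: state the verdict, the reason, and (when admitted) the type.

no — fails simple typing
counts: y=1, z=1, v=1, w=1, u (λ-bound)=2
uses in reading order: w, z, u, u, v, y
typing: ill-typed: applying a non-function (T3)
summary: ordered ✗, linear ✗, affine ✗, relevant ✗, unrestricted ✗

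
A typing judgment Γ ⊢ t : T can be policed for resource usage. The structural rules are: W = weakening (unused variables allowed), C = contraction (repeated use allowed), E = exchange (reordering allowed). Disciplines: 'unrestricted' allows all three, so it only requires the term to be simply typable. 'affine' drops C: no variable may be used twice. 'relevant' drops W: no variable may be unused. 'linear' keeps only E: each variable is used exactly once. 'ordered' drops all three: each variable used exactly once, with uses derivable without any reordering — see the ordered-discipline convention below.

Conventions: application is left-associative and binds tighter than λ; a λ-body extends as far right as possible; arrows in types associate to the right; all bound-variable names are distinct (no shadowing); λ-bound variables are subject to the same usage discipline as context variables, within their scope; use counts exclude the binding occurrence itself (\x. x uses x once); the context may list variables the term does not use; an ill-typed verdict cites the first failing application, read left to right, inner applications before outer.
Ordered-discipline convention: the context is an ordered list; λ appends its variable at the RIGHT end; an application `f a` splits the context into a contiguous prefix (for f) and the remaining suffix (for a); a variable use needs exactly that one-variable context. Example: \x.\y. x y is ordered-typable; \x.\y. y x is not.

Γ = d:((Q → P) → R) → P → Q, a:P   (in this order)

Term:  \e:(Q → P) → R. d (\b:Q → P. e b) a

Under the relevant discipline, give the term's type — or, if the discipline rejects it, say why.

term : ((Q → P) → R) → Q
usage: d: 1, a: 1, e [bound]: 1, b [bound]: 1
order of uses: d, e, b, a
typing: well-typed — term : ((Q → P) → R) → Q
summary: ordered ✗ | linear ✓ | affine ✓ | relevant ✓ | unrestricted ✓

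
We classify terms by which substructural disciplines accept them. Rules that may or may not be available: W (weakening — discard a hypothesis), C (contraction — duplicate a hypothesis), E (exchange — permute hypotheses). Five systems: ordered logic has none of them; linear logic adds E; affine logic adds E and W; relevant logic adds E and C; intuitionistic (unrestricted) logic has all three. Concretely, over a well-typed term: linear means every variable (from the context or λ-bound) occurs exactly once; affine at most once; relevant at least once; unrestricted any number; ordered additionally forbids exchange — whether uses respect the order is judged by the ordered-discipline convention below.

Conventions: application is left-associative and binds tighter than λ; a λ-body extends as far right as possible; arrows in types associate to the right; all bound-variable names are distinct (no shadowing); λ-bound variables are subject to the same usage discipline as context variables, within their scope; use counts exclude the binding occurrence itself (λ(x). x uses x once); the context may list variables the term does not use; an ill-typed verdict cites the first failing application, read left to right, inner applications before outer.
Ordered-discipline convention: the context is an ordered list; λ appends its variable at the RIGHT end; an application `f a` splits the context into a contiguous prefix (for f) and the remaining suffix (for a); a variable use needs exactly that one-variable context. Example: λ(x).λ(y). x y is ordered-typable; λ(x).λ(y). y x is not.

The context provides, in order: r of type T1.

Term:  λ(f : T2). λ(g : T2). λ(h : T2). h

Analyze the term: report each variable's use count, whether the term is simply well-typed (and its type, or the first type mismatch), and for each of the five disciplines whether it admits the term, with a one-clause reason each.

counts: r: 0, f [bound]: 0, g [bound]: 0, h [bound]: 1
order of uses: h
typing: well-typed — term : T2 -> T2 -> T2 -> T2
ordered: ✗ — r, f, g never used (weakening)
linear: ✗ — r, f, g never used (weakening)
affine: ✓ — no duplicate uses among r, f, g, h
relevant: ✗ — r, f, g never used (weakening)
unrestricted: ✓ — typability at T2 -> T2 -> T2 -> T2 is all that's needed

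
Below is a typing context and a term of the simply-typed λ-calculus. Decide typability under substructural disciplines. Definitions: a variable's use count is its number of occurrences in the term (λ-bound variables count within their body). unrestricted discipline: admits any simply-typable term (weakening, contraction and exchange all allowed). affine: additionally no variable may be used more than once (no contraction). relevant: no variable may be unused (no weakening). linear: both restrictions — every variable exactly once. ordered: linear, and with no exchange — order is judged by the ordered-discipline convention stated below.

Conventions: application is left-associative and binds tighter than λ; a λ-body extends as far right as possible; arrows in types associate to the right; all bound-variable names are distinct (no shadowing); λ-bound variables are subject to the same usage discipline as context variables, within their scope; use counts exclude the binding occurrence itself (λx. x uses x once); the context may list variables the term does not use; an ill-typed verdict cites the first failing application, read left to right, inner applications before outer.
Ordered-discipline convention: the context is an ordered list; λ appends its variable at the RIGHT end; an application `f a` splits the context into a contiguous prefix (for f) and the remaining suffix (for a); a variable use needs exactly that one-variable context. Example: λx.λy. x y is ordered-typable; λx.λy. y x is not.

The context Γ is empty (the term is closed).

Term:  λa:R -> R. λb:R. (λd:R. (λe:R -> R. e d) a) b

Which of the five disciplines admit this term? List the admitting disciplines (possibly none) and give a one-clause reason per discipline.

admitted in: linear, affine, relevant, unrestricted
use counts: a (bound) ×1, b (bound) ×1, d (bound) ×1, e (bound) ×1
left-to-right use order: e, d, a, b
typing: well-typed at (R -> R) -> R -> R
ordered: ✗ — use order e, d, a, b needs exchange
linear: ✓ — each of a, b, d, e used exactly once
affine: ✓ — a, b, d, e: no repeats, contraction unneeded
relevant: ✓ — every one of a, b, d, e appears
unrestricted: ✓ — simply typable at (R -> R) -> R -> R; W, C, E all held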